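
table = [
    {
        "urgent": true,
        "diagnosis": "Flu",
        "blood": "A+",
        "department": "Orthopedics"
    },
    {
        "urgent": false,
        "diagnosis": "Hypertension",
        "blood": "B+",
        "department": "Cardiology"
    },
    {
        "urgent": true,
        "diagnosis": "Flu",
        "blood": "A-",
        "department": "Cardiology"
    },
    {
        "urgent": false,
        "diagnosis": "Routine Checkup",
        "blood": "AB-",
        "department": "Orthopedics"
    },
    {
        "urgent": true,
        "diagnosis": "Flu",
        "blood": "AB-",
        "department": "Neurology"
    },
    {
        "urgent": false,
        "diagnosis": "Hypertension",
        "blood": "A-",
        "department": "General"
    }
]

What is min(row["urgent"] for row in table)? False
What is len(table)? 6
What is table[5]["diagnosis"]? "Hypertension"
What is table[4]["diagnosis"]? "Flu"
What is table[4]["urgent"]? True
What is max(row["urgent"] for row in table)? True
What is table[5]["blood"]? "A-"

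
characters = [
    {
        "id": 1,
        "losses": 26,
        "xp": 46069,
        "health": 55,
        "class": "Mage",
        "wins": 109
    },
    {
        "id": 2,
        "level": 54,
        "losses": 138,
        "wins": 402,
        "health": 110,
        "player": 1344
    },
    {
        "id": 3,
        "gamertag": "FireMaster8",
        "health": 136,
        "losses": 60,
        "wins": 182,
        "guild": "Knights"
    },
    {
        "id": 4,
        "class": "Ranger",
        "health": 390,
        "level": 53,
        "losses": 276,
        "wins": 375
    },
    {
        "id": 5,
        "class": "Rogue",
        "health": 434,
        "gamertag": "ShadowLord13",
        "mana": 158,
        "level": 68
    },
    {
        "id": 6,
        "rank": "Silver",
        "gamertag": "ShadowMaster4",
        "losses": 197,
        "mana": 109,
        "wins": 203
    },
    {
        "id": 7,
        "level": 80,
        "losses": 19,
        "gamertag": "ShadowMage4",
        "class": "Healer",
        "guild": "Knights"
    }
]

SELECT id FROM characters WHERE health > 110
[3, 4, 5]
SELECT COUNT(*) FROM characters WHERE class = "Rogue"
1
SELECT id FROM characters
[1, 2, 3, 4, 5, 6, 7]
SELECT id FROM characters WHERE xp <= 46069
[1]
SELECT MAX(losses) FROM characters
276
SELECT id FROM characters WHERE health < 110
[1]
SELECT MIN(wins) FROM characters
109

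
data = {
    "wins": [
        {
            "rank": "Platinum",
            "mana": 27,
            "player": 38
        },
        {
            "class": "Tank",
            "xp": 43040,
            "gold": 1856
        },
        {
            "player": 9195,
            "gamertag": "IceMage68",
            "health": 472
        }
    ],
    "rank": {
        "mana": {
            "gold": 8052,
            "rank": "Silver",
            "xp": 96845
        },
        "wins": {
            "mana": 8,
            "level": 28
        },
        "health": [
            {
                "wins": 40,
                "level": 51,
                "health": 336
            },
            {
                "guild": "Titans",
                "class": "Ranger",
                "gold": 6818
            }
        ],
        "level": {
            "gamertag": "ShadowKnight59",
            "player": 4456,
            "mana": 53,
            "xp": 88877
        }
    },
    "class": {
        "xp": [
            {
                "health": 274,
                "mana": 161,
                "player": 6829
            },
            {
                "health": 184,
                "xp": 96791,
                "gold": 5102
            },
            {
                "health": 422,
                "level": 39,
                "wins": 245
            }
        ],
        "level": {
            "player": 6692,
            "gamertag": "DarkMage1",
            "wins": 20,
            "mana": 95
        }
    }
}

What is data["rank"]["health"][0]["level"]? 51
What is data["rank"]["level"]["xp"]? 88877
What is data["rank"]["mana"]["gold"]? 8052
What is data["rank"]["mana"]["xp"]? 96845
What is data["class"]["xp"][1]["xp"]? 96791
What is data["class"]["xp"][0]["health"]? 274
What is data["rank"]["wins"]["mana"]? 8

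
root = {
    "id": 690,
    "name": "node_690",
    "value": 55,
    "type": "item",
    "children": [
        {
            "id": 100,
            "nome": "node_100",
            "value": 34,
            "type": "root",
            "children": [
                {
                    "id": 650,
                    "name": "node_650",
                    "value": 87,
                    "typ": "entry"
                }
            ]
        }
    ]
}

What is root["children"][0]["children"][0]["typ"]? "entry"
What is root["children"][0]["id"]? 100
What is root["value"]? 55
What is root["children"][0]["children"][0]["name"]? "node_650"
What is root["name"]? "node_690"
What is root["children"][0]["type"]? "root"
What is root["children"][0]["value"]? 34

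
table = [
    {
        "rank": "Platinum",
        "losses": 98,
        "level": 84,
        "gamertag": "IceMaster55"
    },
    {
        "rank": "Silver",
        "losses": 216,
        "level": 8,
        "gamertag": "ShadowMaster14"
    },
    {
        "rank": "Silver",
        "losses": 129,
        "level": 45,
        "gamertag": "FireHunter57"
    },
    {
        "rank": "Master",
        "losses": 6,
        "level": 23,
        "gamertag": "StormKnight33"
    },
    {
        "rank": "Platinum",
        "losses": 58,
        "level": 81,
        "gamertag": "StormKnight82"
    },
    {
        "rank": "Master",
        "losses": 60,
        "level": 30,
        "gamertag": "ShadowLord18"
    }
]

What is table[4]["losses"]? 58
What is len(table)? 6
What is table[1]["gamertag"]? "ShadowMaster14"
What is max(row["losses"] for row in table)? 216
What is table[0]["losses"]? 98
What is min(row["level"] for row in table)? 8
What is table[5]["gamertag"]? "ShadowLord18"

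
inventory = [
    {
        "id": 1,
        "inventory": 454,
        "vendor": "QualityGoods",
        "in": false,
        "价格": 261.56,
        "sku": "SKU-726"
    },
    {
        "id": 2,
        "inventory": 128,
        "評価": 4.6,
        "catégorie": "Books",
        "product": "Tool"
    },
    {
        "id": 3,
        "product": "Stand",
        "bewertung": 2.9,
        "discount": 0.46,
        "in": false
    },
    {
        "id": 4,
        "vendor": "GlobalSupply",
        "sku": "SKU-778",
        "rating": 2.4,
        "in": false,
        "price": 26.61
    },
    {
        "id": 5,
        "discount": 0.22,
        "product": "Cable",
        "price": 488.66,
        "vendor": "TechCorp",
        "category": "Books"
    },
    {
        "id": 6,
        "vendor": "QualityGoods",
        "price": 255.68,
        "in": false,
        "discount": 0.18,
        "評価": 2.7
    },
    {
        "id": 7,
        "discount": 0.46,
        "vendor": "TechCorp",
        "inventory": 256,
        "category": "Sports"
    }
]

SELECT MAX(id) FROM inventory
7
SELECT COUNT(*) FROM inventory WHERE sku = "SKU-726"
1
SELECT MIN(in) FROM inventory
False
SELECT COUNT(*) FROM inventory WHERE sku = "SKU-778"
1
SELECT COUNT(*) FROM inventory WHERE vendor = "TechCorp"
2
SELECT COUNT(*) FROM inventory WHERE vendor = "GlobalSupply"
1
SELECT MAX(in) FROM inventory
False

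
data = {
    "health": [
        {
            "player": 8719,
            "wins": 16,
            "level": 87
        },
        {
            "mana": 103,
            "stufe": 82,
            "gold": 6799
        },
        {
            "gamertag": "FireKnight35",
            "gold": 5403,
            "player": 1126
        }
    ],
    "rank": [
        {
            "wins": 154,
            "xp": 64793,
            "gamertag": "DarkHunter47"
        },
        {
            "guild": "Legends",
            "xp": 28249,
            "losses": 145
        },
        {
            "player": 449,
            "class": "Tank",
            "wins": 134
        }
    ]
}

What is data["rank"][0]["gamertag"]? "DarkHunter47"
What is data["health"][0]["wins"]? 16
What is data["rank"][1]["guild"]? "Legends"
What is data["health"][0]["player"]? 8719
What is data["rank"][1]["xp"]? 28249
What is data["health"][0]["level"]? 87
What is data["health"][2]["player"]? 1126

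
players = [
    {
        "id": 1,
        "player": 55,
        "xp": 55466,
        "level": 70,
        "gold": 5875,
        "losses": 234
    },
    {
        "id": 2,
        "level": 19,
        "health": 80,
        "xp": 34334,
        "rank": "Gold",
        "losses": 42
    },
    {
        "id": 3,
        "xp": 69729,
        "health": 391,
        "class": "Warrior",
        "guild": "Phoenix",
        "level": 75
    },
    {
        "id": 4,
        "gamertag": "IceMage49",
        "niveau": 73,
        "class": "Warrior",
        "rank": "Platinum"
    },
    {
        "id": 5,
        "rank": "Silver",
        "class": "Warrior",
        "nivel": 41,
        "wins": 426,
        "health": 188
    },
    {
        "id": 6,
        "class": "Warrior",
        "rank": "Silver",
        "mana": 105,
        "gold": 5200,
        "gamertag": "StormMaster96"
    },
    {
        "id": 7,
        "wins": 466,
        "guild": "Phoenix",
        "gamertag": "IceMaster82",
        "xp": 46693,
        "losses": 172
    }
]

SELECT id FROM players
[1, 2, 3, 4, 5, 6, 7]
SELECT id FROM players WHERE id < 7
[1, 2, 3, 4, 5, 6]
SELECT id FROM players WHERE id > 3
[4, 5, 6, 7]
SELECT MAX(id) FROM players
7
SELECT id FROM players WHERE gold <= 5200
[6]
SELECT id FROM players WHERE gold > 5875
[]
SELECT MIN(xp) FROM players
34334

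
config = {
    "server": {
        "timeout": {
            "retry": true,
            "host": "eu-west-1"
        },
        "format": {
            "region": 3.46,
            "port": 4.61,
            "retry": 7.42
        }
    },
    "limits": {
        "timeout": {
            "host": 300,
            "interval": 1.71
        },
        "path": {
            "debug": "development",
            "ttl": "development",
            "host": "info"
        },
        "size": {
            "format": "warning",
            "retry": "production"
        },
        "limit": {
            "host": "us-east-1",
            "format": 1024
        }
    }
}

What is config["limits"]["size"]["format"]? "warning"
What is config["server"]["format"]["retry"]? 7.42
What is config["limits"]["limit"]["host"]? "us-east-1"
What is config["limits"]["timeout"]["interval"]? 1.71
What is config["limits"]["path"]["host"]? "info"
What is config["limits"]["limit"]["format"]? 1024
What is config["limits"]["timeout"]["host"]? 300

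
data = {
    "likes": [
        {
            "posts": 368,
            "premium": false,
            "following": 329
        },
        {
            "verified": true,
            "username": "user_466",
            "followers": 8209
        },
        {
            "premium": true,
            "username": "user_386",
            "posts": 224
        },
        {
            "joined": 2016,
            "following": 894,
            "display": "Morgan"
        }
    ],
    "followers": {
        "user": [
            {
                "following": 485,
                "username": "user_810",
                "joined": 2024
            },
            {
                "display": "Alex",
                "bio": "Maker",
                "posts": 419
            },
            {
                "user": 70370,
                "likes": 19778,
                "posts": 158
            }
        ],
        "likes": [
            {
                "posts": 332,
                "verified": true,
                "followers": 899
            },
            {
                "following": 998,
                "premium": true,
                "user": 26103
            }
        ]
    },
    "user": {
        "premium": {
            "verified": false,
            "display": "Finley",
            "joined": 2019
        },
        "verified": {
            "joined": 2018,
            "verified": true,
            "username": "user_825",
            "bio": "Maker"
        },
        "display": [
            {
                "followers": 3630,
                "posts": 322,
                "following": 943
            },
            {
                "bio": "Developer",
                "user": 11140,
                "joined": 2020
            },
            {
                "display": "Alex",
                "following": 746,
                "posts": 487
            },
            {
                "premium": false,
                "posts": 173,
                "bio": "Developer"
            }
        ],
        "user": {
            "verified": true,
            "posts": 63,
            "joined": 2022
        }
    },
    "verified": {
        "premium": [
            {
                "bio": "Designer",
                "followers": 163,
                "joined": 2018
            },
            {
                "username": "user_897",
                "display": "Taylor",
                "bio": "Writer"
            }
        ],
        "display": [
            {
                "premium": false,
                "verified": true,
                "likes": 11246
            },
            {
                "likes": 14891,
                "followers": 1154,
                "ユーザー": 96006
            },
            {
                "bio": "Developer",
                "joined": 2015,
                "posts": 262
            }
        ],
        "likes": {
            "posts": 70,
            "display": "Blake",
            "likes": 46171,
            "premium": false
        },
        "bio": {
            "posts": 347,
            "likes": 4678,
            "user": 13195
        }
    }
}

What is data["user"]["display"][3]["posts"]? 173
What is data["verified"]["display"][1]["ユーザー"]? 96006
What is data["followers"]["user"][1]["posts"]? 419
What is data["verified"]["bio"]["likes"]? 4678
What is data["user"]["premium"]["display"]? "Finley"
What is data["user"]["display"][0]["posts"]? 322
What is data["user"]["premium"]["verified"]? False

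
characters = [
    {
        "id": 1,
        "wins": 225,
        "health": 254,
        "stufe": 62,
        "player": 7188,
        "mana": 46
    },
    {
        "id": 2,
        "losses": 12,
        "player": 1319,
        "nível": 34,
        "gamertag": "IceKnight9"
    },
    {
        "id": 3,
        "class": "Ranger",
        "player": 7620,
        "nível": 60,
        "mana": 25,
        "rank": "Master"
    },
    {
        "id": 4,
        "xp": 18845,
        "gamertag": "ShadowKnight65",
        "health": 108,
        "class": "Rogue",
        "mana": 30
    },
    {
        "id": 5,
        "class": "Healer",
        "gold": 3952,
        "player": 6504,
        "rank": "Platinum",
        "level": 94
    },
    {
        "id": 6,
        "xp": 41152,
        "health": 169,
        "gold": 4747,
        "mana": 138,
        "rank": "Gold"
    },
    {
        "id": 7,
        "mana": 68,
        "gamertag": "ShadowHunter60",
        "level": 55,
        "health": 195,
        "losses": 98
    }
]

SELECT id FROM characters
[1, 2, 3, 4, 5, 6, 7]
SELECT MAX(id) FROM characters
7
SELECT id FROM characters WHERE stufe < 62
[]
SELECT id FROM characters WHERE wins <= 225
[1]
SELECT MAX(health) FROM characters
254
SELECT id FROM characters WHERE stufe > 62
[]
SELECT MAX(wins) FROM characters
225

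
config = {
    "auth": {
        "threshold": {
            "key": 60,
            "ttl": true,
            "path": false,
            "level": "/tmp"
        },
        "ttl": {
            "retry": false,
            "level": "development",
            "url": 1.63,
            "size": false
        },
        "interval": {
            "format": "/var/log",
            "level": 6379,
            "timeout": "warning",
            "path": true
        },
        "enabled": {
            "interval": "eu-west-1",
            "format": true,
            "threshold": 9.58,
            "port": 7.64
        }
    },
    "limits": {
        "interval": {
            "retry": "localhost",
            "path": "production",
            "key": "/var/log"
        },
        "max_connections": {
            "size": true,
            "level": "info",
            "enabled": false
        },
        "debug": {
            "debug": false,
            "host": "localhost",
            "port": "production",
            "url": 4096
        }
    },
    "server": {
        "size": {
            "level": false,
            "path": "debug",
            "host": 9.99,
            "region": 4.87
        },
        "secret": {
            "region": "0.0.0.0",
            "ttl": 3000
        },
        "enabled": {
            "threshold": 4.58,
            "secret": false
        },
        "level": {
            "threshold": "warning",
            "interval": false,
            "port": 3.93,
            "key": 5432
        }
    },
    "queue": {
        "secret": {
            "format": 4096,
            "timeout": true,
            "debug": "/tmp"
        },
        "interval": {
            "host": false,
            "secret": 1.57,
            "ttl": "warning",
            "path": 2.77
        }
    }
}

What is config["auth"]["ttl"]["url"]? 1.63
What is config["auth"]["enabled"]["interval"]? "eu-west-1"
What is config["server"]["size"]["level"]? False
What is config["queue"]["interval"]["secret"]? 1.57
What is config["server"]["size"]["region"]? 4.87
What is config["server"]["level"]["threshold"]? "warning"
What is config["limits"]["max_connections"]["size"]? True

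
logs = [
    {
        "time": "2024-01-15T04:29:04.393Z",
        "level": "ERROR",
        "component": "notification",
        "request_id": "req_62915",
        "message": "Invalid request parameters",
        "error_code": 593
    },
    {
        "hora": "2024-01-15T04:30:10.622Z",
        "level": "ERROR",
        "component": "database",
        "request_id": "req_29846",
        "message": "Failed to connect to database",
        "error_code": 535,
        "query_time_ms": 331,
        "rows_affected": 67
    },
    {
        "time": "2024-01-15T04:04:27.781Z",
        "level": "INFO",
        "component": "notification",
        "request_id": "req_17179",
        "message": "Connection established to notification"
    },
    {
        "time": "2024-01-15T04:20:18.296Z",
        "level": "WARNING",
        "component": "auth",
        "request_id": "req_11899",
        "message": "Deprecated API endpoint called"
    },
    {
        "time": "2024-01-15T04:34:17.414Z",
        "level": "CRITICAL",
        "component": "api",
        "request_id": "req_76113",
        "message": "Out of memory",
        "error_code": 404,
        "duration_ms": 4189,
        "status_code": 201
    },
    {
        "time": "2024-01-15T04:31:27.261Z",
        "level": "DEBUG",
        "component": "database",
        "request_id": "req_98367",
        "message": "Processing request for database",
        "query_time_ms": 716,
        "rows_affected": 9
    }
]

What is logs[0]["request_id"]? "req_62915"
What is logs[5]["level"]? "DEBUG"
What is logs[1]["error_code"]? 535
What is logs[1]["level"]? "ERROR"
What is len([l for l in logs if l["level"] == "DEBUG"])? 1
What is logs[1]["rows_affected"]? 67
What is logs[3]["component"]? "auth"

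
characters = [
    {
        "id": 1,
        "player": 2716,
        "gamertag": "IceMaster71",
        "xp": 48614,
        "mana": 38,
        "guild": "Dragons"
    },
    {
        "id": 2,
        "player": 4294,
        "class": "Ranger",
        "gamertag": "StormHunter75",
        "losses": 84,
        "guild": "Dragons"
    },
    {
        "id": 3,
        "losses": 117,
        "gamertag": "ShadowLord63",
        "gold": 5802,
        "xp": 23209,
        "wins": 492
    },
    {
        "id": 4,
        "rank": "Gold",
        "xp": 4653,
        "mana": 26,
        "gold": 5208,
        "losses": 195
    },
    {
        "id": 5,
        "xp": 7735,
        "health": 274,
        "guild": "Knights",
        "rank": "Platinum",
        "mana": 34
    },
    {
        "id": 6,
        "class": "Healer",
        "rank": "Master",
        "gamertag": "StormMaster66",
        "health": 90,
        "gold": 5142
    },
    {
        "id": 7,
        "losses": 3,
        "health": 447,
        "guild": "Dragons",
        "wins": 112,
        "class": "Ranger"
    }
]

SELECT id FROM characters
[1, 2, 3, 4, 5, 6, 7]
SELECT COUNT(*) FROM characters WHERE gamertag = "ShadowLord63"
1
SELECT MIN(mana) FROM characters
26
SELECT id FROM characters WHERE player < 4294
[1]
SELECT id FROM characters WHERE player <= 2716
[1]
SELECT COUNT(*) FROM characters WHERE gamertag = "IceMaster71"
1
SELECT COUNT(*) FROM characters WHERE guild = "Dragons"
3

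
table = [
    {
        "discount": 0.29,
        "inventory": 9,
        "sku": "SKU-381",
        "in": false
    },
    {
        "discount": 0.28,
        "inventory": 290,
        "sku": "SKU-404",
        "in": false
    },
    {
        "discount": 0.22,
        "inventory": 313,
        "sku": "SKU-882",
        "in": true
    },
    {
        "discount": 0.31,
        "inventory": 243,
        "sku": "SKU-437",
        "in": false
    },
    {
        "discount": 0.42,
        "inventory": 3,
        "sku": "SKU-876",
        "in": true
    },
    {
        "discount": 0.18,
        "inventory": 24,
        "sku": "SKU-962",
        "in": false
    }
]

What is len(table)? 6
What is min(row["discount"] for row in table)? 0.18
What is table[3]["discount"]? 0.31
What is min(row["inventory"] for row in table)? 3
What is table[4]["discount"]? 0.42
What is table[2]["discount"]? 0.22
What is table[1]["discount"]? 0.28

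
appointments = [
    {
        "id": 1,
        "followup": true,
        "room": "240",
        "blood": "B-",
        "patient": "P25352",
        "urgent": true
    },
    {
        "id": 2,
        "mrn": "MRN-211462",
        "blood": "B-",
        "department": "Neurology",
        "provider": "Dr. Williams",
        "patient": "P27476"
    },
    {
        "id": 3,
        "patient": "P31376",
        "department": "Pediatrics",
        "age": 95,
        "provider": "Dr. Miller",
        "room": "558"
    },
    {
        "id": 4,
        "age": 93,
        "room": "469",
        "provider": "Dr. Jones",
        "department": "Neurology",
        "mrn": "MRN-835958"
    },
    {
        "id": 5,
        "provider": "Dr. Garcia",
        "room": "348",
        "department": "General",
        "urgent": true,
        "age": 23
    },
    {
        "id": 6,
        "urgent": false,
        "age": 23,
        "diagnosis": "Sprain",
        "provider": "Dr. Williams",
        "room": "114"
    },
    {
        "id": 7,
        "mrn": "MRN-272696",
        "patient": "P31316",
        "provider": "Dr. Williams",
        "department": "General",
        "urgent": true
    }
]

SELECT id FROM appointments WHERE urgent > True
[]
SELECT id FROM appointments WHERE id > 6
[7]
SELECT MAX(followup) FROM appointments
True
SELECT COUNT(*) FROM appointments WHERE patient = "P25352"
1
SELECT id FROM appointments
[1, 2, 3, 4, 5, 6, 7]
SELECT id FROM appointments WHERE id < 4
[1, 2, 3]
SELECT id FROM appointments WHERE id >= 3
[3, 4, 5, 6, 7]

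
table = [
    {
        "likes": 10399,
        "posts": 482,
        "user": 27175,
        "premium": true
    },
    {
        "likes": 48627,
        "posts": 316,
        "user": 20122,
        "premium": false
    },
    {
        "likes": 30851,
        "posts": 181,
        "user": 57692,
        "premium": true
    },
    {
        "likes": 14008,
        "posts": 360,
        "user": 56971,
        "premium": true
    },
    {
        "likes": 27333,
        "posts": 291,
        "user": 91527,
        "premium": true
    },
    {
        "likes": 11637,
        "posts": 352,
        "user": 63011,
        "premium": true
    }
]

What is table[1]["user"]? 20122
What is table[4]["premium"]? True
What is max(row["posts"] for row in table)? 482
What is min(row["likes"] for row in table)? 10399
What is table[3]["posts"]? 360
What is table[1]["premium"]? False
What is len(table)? 6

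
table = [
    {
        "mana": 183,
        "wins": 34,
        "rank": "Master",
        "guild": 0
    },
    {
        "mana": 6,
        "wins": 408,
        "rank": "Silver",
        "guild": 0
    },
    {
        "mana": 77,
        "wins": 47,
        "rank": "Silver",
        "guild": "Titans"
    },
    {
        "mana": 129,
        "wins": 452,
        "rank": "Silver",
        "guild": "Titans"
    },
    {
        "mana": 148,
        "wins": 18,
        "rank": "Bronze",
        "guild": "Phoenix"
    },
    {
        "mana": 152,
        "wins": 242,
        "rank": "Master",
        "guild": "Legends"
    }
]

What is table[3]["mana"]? 129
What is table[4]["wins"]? 18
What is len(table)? 6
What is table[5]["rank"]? "Master"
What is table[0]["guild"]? 0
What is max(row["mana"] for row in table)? 183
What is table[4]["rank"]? "Bronze"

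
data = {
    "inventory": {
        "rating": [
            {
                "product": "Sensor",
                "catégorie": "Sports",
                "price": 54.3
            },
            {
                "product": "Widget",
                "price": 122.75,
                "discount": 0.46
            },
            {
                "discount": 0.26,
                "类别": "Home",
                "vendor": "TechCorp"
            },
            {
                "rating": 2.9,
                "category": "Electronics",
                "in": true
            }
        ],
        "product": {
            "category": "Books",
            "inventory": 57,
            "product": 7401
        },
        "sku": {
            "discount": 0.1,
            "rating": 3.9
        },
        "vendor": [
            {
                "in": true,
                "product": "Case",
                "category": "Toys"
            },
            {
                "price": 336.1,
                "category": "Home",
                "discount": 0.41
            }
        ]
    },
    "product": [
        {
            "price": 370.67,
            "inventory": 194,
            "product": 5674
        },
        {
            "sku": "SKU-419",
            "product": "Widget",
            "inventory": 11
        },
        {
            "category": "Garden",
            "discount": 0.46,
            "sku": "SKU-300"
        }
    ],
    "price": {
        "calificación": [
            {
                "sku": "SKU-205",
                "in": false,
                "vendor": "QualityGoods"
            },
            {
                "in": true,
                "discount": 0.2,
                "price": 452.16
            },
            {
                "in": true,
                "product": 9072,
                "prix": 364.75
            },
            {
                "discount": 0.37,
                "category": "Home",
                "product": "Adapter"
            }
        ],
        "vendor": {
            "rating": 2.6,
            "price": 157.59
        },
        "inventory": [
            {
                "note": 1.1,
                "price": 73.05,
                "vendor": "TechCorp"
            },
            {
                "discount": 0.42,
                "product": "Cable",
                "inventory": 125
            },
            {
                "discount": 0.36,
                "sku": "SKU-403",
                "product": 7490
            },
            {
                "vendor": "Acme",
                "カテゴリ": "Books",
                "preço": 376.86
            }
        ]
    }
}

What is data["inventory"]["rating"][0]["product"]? "Sensor"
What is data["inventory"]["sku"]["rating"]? 3.9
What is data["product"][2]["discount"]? 0.46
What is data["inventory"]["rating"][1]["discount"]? 0.46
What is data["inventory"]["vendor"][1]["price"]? 336.1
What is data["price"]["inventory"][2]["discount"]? 0.36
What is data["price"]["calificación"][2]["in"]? True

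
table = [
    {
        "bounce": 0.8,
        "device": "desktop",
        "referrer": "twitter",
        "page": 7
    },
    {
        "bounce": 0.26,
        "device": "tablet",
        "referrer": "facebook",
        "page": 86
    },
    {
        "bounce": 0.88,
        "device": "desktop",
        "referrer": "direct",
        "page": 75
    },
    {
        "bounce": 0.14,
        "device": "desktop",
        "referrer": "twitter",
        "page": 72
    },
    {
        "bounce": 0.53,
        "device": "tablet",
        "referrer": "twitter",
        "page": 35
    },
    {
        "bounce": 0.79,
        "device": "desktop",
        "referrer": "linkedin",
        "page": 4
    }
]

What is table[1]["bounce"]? 0.26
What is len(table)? 6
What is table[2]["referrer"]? "direct"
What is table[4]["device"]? "tablet"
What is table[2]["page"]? 75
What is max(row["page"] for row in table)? 86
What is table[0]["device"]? "desktop"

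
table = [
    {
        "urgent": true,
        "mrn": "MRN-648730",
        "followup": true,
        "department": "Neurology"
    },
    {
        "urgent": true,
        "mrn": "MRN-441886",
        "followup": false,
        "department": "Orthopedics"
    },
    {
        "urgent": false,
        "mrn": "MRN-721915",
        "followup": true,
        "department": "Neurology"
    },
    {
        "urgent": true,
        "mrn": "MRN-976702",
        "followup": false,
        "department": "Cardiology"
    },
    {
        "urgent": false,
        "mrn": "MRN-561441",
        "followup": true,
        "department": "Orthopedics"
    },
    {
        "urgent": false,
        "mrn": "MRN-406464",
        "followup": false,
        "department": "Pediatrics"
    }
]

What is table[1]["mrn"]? "MRN-441886"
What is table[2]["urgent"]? False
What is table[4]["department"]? "Orthopedics"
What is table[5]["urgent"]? False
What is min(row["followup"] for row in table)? False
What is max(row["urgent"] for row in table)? True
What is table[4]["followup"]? True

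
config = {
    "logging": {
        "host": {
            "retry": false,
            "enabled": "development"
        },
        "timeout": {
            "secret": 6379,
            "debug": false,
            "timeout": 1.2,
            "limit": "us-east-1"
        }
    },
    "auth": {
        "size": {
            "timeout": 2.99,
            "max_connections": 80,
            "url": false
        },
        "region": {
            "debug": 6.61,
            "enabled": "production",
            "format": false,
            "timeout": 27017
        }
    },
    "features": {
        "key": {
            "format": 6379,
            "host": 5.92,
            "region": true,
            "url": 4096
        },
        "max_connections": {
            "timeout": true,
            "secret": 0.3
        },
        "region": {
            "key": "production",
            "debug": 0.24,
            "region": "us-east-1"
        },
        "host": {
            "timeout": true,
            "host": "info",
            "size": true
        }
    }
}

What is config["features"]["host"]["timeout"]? True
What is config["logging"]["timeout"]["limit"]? "us-east-1"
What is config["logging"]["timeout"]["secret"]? 6379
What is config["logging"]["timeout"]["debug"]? False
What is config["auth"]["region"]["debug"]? 6.61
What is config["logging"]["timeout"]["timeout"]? 1.2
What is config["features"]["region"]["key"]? "production"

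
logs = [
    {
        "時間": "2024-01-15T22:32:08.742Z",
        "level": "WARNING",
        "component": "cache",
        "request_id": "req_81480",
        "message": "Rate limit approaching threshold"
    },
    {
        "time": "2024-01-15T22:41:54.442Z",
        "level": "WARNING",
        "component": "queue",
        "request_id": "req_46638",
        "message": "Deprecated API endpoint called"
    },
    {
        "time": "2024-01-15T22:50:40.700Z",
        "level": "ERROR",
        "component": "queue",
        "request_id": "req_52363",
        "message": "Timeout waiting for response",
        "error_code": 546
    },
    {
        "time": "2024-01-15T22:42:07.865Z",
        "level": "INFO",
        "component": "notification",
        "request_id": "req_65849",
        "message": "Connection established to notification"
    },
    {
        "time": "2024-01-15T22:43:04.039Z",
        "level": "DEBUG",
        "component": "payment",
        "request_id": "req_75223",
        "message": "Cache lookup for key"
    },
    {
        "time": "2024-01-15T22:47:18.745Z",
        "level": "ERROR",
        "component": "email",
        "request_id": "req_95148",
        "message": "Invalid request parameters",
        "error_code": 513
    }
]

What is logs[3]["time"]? "2024-01-15T22:42:07.865Z"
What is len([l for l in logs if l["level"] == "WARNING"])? 2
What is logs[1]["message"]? "Deprecated API endpoint called"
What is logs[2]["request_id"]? "req_52363"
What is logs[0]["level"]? "WARNING"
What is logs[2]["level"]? "ERROR"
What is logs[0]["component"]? "cache"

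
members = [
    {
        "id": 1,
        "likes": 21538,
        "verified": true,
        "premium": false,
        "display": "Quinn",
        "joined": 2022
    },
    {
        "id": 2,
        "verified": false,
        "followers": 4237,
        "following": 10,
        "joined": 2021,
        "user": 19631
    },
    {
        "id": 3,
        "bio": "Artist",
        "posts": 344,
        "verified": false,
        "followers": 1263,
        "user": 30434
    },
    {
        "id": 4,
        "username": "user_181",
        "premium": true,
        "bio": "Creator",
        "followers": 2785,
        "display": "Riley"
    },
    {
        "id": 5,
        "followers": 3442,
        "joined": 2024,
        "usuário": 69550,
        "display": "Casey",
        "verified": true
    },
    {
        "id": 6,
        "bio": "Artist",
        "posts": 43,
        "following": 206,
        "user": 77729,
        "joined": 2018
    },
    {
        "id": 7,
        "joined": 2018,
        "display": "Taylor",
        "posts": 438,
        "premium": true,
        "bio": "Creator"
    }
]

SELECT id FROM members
[1, 2, 3, 4, 5, 6, 7]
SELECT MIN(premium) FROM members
False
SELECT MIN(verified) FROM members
False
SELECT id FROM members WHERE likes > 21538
[]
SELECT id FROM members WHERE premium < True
[1]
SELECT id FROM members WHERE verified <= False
[2, 3]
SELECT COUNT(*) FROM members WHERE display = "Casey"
1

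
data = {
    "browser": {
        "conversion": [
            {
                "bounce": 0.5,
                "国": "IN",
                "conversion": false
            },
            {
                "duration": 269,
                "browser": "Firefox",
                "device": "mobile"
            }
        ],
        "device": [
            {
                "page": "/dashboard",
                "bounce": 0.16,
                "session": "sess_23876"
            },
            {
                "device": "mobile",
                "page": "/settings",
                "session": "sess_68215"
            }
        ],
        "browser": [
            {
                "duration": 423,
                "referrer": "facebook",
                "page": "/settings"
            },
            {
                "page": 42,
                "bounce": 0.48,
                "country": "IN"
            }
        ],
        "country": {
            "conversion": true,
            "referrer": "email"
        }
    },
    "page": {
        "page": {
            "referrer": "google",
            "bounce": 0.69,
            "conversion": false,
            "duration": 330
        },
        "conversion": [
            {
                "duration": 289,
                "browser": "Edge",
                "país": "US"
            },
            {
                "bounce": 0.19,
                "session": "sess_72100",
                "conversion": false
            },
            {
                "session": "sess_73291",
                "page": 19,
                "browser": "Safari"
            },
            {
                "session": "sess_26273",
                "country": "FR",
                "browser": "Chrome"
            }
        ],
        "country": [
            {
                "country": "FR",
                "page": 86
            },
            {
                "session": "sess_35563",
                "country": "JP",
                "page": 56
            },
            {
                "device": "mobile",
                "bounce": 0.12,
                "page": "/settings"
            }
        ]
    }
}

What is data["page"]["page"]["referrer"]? "google"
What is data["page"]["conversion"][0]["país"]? "US"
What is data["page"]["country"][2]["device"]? "mobile"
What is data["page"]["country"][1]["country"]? "JP"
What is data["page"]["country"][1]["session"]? "sess_35563"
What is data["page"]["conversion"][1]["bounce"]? 0.19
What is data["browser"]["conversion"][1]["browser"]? "Firefox"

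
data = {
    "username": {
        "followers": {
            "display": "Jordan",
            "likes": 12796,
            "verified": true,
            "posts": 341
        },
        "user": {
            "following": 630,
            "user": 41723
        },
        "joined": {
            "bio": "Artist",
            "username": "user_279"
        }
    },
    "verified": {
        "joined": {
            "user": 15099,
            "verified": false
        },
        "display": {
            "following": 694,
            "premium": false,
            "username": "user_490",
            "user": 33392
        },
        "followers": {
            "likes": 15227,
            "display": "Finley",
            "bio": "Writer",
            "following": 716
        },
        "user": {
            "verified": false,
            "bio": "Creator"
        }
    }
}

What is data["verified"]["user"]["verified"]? False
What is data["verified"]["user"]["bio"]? "Creator"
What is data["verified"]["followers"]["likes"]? 15227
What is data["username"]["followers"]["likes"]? 12796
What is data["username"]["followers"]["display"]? "Jordan"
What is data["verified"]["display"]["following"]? 694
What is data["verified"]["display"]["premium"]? False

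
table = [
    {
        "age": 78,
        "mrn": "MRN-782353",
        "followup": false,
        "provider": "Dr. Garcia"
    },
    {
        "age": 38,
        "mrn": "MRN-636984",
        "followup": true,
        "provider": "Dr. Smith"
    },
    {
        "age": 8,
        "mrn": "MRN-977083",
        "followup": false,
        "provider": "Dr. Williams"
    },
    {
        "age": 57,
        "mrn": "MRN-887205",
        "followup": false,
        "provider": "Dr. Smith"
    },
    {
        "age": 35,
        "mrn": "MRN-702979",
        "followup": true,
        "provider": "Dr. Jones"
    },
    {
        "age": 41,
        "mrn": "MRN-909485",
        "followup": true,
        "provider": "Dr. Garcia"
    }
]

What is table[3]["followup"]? False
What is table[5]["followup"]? True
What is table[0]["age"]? 78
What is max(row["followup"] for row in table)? True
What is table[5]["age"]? 41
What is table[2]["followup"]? False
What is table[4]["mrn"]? "MRN-702979"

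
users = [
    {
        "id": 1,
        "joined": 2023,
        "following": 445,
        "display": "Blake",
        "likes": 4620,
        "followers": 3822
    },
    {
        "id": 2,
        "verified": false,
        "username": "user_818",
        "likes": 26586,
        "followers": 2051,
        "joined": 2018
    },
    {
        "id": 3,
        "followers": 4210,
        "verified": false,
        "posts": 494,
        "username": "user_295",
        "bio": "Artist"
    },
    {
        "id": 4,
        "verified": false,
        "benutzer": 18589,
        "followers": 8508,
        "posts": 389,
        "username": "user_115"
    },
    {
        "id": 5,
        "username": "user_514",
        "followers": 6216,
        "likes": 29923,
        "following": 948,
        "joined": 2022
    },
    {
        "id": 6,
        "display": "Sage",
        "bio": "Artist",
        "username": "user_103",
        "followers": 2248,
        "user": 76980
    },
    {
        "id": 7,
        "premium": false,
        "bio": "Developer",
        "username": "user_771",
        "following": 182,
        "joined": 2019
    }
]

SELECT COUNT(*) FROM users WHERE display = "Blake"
1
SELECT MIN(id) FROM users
1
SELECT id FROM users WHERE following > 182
[1, 5]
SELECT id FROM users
[1, 2, 3, 4, 5, 6, 7]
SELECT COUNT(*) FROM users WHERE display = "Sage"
1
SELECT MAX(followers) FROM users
8508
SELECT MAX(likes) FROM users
29923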